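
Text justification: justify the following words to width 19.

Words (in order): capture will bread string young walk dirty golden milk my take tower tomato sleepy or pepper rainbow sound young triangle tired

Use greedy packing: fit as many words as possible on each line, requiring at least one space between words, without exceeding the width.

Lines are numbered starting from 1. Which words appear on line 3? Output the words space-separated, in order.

Line 1: ['capture', 'will', 'bread'] (min_width=18, slack=1)
Line 2: ['string', 'young', 'walk'] (min_width=17, slack=2)
Line 3: ['dirty', 'golden', 'milk'] (min_width=17, slack=2)
Line 4: ['my', 'take', 'tower'] (min_width=13, slack=6)
Line 5: ['tomato', 'sleepy', 'or'] (min_width=16, slack=3)
Line 6: ['pepper', 'rainbow'] (min_width=14, slack=5)
Line 7: ['sound', 'young'] (min_width=11, slack=8)
Line 8: ['triangle', 'tired'] (min_width=14, slack=5)

Answer: dirty golden milk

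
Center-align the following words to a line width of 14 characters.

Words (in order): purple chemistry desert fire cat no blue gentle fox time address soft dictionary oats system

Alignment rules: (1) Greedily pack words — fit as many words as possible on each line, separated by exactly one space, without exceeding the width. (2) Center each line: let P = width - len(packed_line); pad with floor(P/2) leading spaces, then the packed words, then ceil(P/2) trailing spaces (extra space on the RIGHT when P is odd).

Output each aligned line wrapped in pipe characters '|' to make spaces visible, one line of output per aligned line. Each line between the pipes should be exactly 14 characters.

Answer: |    purple    |
|  chemistry   |
| desert fire  |
| cat no blue  |
|  gentle fox  |
| time address |
|     soft     |
|  dictionary  |
| oats system  |

Derivation:
Line 1: ['purple'] (min_width=6, slack=8)
Line 2: ['chemistry'] (min_width=9, slack=5)
Line 3: ['desert', 'fire'] (min_width=11, slack=3)
Line 4: ['cat', 'no', 'blue'] (min_width=11, slack=3)
Line 5: ['gentle', 'fox'] (min_width=10, slack=4)
Line 6: ['time', 'address'] (min_width=12, slack=2)
Line 7: ['soft'] (min_width=4, slack=10)
Line 8: ['dictionary'] (min_width=10, slack=4)
Line 9: ['oats', 'system'] (min_width=11, slack=3)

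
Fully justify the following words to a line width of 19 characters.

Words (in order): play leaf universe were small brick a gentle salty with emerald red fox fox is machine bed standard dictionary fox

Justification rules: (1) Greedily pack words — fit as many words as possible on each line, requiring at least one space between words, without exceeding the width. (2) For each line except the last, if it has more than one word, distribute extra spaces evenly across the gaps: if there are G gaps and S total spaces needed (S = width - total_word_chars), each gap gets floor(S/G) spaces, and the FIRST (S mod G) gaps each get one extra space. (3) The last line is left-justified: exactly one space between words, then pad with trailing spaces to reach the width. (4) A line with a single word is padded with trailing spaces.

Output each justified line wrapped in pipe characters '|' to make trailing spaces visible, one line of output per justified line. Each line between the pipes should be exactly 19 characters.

Answer: |play  leaf universe|
|were  small brick a|
|gentle  salty  with|
|emerald red fox fox|
|is    machine   bed|
|standard dictionary|
|fox                |

Derivation:
Line 1: ['play', 'leaf', 'universe'] (min_width=18, slack=1)
Line 2: ['were', 'small', 'brick', 'a'] (min_width=18, slack=1)
Line 3: ['gentle', 'salty', 'with'] (min_width=17, slack=2)
Line 4: ['emerald', 'red', 'fox', 'fox'] (min_width=19, slack=0)
Line 5: ['is', 'machine', 'bed'] (min_width=14, slack=5)
Line 6: ['standard', 'dictionary'] (min_width=19, slack=0)
Line 7: ['fox'] (min_width=3, slack=16)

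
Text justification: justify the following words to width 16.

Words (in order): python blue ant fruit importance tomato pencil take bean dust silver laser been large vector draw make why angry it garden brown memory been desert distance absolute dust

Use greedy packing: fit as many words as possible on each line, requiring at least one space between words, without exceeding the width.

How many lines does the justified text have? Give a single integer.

Line 1: ['python', 'blue', 'ant'] (min_width=15, slack=1)
Line 2: ['fruit', 'importance'] (min_width=16, slack=0)
Line 3: ['tomato', 'pencil'] (min_width=13, slack=3)
Line 4: ['take', 'bean', 'dust'] (min_width=14, slack=2)
Line 5: ['silver', 'laser'] (min_width=12, slack=4)
Line 6: ['been', 'large'] (min_width=10, slack=6)
Line 7: ['vector', 'draw', 'make'] (min_width=16, slack=0)
Line 8: ['why', 'angry', 'it'] (min_width=12, slack=4)
Line 9: ['garden', 'brown'] (min_width=12, slack=4)
Line 10: ['memory', 'been'] (min_width=11, slack=5)
Line 11: ['desert', 'distance'] (min_width=15, slack=1)
Line 12: ['absolute', 'dust'] (min_width=13, slack=3)
Total lines: 12

Answer: 12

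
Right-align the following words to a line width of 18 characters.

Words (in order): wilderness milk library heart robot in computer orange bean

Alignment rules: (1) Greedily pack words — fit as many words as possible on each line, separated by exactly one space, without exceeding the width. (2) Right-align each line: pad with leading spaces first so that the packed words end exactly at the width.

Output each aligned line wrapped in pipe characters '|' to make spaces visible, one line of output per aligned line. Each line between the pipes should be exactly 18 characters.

Answer: |   wilderness milk|
|     library heart|
| robot in computer|
|       orange bean|

Derivation:
Line 1: ['wilderness', 'milk'] (min_width=15, slack=3)
Line 2: ['library', 'heart'] (min_width=13, slack=5)
Line 3: ['robot', 'in', 'computer'] (min_width=17, slack=1)
Line 4: ['orange', 'bean'] (min_width=11, slack=7)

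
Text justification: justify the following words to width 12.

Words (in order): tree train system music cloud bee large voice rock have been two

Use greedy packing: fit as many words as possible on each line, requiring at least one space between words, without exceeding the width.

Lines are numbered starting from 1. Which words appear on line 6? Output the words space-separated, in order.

Answer: been two

Derivation:
Line 1: ['tree', 'train'] (min_width=10, slack=2)
Line 2: ['system', 'music'] (min_width=12, slack=0)
Line 3: ['cloud', 'bee'] (min_width=9, slack=3)
Line 4: ['large', 'voice'] (min_width=11, slack=1)
Line 5: ['rock', 'have'] (min_width=9, slack=3)
Line 6: ['been', 'two'] (min_width=8, slack=4)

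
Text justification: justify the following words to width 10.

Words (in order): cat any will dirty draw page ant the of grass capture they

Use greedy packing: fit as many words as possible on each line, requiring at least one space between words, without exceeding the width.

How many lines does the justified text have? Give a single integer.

Line 1: ['cat', 'any'] (min_width=7, slack=3)
Line 2: ['will', 'dirty'] (min_width=10, slack=0)
Line 3: ['draw', 'page'] (min_width=9, slack=1)
Line 4: ['ant', 'the', 'of'] (min_width=10, slack=0)
Line 5: ['grass'] (min_width=5, slack=5)
Line 6: ['capture'] (min_width=7, slack=3)
Line 7: ['they'] (min_width=4, slack=6)
Total lines: 7

Answer: 7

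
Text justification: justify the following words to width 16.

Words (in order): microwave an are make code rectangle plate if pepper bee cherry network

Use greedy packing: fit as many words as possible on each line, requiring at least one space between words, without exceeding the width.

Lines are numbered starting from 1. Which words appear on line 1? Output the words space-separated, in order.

Answer: microwave an are

Derivation:
Line 1: ['microwave', 'an', 'are'] (min_width=16, slack=0)
Line 2: ['make', 'code'] (min_width=9, slack=7)
Line 3: ['rectangle', 'plate'] (min_width=15, slack=1)
Line 4: ['if', 'pepper', 'bee'] (min_width=13, slack=3)
Line 5: ['cherry', 'network'] (min_width=14, slack=2)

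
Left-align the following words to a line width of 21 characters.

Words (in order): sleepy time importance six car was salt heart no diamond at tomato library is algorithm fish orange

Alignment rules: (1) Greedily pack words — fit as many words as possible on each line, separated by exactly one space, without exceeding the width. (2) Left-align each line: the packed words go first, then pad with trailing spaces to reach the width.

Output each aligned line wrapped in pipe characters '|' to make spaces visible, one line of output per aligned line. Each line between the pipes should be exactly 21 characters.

Answer: |sleepy time          |
|importance six car   |
|was salt heart no    |
|diamond at tomato    |
|library is algorithm |
|fish orange          |

Derivation:
Line 1: ['sleepy', 'time'] (min_width=11, slack=10)
Line 2: ['importance', 'six', 'car'] (min_width=18, slack=3)
Line 3: ['was', 'salt', 'heart', 'no'] (min_width=17, slack=4)
Line 4: ['diamond', 'at', 'tomato'] (min_width=17, slack=4)
Line 5: ['library', 'is', 'algorithm'] (min_width=20, slack=1)
Line 6: ['fish', 'orange'] (min_width=11, slack=10)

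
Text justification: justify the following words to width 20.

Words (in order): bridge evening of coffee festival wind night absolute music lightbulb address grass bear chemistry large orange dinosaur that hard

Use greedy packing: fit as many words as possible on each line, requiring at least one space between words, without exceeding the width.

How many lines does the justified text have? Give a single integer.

Line 1: ['bridge', 'evening', 'of'] (min_width=17, slack=3)
Line 2: ['coffee', 'festival', 'wind'] (min_width=20, slack=0)
Line 3: ['night', 'absolute', 'music'] (min_width=20, slack=0)
Line 4: ['lightbulb', 'address'] (min_width=17, slack=3)
Line 5: ['grass', 'bear', 'chemistry'] (min_width=20, slack=0)
Line 6: ['large', 'orange'] (min_width=12, slack=8)
Line 7: ['dinosaur', 'that', 'hard'] (min_width=18, slack=2)
Total lines: 7

Answer: 7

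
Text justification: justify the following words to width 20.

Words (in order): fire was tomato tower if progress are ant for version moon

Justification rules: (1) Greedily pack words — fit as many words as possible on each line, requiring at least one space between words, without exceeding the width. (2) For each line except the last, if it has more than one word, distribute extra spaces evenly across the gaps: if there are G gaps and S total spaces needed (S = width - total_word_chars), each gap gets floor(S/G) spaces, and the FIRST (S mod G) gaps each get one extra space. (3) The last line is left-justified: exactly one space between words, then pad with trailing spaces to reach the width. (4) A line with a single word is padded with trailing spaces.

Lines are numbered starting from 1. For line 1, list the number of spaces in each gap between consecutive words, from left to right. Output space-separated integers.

Line 1: ['fire', 'was', 'tomato'] (min_width=15, slack=5)
Line 2: ['tower', 'if', 'progress'] (min_width=17, slack=3)
Line 3: ['are', 'ant', 'for', 'version'] (min_width=19, slack=1)
Line 4: ['moon'] (min_width=4, slack=16)

Answer: 4 3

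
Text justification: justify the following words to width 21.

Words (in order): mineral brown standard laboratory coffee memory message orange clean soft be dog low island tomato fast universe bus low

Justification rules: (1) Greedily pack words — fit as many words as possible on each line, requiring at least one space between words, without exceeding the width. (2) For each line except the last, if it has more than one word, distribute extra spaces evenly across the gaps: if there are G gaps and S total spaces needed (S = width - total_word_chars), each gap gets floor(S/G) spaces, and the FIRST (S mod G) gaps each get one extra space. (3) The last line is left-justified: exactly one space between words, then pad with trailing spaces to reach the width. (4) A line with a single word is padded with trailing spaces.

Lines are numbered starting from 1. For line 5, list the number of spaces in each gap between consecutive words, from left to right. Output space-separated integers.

Line 1: ['mineral', 'brown'] (min_width=13, slack=8)
Line 2: ['standard', 'laboratory'] (min_width=19, slack=2)
Line 3: ['coffee', 'memory', 'message'] (min_width=21, slack=0)
Line 4: ['orange', 'clean', 'soft', 'be'] (min_width=20, slack=1)
Line 5: ['dog', 'low', 'island', 'tomato'] (min_width=21, slack=0)
Line 6: ['fast', 'universe', 'bus', 'low'] (min_width=21, slack=0)

Answer: 1 1 1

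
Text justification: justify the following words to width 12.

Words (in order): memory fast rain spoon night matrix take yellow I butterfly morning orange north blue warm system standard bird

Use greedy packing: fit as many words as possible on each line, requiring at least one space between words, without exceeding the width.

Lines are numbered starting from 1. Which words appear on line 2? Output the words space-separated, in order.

Answer: rain spoon

Derivation:
Line 1: ['memory', 'fast'] (min_width=11, slack=1)
Line 2: ['rain', 'spoon'] (min_width=10, slack=2)
Line 3: ['night', 'matrix'] (min_width=12, slack=0)
Line 4: ['take', 'yellow'] (min_width=11, slack=1)
Line 5: ['I', 'butterfly'] (min_width=11, slack=1)
Line 6: ['morning'] (min_width=7, slack=5)
Line 7: ['orange', 'north'] (min_width=12, slack=0)
Line 8: ['blue', 'warm'] (min_width=9, slack=3)
Line 9: ['system'] (min_width=6, slack=6)
Line 10: ['standard'] (min_width=8, slack=4)
Line 11: ['bird'] (min_width=4, slack=8)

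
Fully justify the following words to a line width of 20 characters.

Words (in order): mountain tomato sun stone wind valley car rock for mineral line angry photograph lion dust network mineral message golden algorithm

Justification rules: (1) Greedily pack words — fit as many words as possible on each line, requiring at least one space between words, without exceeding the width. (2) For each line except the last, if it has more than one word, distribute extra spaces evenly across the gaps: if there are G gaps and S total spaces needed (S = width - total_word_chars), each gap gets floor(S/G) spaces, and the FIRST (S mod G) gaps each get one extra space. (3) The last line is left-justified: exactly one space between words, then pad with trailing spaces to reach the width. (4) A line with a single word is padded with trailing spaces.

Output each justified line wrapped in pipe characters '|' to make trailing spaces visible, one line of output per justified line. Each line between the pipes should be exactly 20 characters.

Answer: |mountain  tomato sun|
|stone   wind  valley|
|car rock for mineral|
|line           angry|
|photograph lion dust|
|network      mineral|
|message       golden|
|algorithm           |

Derivation:
Line 1: ['mountain', 'tomato', 'sun'] (min_width=19, slack=1)
Line 2: ['stone', 'wind', 'valley'] (min_width=17, slack=3)
Line 3: ['car', 'rock', 'for', 'mineral'] (min_width=20, slack=0)
Line 4: ['line', 'angry'] (min_width=10, slack=10)
Line 5: ['photograph', 'lion', 'dust'] (min_width=20, slack=0)
Line 6: ['network', 'mineral'] (min_width=15, slack=5)
Line 7: ['message', 'golden'] (min_width=14, slack=6)
Line 8: ['algorithm'] (min_width=9, slack=11)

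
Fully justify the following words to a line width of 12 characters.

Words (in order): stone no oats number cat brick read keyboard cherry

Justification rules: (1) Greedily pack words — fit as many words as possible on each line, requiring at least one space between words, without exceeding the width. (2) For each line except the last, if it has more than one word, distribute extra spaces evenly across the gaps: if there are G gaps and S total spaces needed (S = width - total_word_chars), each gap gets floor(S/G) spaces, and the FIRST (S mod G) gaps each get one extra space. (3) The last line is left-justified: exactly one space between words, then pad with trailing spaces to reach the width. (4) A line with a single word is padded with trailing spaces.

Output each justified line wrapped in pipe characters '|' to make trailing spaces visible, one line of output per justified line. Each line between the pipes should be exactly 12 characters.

Answer: |stone     no|
|oats  number|
|cat    brick|
|read        |
|keyboard    |
|cherry      |

Derivation:
Line 1: ['stone', 'no'] (min_width=8, slack=4)
Line 2: ['oats', 'number'] (min_width=11, slack=1)
Line 3: ['cat', 'brick'] (min_width=9, slack=3)
Line 4: ['read'] (min_width=4, slack=8)
Line 5: ['keyboard'] (min_width=8, slack=4)
Line 6: ['cherry'] (min_width=6, slack=6)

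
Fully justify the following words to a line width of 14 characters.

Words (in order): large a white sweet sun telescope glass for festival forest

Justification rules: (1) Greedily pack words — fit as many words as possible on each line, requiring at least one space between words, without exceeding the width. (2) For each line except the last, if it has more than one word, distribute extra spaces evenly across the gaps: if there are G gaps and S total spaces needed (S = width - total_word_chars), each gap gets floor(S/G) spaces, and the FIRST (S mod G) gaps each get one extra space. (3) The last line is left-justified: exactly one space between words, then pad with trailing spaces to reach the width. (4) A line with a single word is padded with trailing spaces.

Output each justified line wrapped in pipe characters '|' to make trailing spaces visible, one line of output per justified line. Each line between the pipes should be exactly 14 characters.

Line 1: ['large', 'a', 'white'] (min_width=13, slack=1)
Line 2: ['sweet', 'sun'] (min_width=9, slack=5)
Line 3: ['telescope'] (min_width=9, slack=5)
Line 4: ['glass', 'for'] (min_width=9, slack=5)
Line 5: ['festival'] (min_width=8, slack=6)
Line 6: ['forest'] (min_width=6, slack=8)

Answer: |large  a white|
|sweet      sun|
|telescope     |
|glass      for|
|festival      |
|forest        |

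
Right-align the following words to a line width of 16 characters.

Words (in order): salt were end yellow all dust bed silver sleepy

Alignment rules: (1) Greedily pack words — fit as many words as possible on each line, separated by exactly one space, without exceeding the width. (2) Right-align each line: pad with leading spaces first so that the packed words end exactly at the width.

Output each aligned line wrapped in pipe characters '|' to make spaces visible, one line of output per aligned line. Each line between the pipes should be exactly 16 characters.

Line 1: ['salt', 'were', 'end'] (min_width=13, slack=3)
Line 2: ['yellow', 'all', 'dust'] (min_width=15, slack=1)
Line 3: ['bed', 'silver'] (min_width=10, slack=6)
Line 4: ['sleepy'] (min_width=6, slack=10)

Answer: |   salt were end|
| yellow all dust|
|      bed silver|
|          sleepy|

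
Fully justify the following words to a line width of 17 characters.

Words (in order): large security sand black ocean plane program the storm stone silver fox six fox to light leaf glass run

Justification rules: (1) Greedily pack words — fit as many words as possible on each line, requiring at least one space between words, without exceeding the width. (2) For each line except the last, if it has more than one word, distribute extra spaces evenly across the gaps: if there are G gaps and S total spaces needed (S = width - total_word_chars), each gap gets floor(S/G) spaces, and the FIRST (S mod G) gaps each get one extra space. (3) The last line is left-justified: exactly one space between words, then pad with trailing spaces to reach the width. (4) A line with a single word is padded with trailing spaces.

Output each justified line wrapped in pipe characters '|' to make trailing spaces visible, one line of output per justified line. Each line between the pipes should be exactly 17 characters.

Answer: |large    security|
|sand  black ocean|
|plane program the|
|storm       stone|
|silver   fox  six|
|fox to light leaf|
|glass run        |

Derivation:
Line 1: ['large', 'security'] (min_width=14, slack=3)
Line 2: ['sand', 'black', 'ocean'] (min_width=16, slack=1)
Line 3: ['plane', 'program', 'the'] (min_width=17, slack=0)
Line 4: ['storm', 'stone'] (min_width=11, slack=6)
Line 5: ['silver', 'fox', 'six'] (min_width=14, slack=3)
Line 6: ['fox', 'to', 'light', 'leaf'] (min_width=17, slack=0)
Line 7: ['glass', 'run'] (min_width=9, slack=8)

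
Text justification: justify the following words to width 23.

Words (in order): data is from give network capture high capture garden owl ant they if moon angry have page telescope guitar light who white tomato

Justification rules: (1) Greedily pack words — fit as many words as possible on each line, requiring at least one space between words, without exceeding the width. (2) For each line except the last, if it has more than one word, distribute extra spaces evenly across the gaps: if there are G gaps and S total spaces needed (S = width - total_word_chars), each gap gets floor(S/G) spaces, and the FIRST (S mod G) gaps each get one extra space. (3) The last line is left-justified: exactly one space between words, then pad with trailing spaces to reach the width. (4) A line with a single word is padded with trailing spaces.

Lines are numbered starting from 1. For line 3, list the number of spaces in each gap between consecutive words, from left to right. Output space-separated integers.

Answer: 2 1 1

Derivation:
Line 1: ['data', 'is', 'from', 'give'] (min_width=17, slack=6)
Line 2: ['network', 'capture', 'high'] (min_width=20, slack=3)
Line 3: ['capture', 'garden', 'owl', 'ant'] (min_width=22, slack=1)
Line 4: ['they', 'if', 'moon', 'angry', 'have'] (min_width=23, slack=0)
Line 5: ['page', 'telescope', 'guitar'] (min_width=21, slack=2)
Line 6: ['light', 'who', 'white', 'tomato'] (min_width=22, slack=1)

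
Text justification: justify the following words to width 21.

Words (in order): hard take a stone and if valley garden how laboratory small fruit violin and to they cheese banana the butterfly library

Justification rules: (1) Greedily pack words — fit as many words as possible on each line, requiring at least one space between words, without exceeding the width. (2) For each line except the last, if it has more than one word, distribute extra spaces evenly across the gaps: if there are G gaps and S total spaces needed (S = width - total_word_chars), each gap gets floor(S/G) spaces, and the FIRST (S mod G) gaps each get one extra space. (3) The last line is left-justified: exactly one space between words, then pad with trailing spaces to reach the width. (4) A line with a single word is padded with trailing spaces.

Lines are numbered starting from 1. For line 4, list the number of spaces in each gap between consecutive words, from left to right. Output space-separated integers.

Answer: 2 2 1

Derivation:
Line 1: ['hard', 'take', 'a', 'stone', 'and'] (min_width=21, slack=0)
Line 2: ['if', 'valley', 'garden', 'how'] (min_width=20, slack=1)
Line 3: ['laboratory', 'small'] (min_width=16, slack=5)
Line 4: ['fruit', 'violin', 'and', 'to'] (min_width=19, slack=2)
Line 5: ['they', 'cheese', 'banana'] (min_width=18, slack=3)
Line 6: ['the', 'butterfly', 'library'] (min_width=21, slack=0)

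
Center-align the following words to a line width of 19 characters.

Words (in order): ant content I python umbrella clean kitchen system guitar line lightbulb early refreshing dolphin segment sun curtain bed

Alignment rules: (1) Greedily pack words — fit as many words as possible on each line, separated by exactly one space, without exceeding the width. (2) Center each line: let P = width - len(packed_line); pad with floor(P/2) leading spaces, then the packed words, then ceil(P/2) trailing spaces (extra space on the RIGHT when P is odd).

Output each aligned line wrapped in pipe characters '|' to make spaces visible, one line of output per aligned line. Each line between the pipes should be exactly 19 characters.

Answer: |   ant content I   |
|  python umbrella  |
|   clean kitchen   |
|system guitar line |
|  lightbulb early  |
|refreshing dolphin |
|segment sun curtain|
|        bed        |

Derivation:
Line 1: ['ant', 'content', 'I'] (min_width=13, slack=6)
Line 2: ['python', 'umbrella'] (min_width=15, slack=4)
Line 3: ['clean', 'kitchen'] (min_width=13, slack=6)
Line 4: ['system', 'guitar', 'line'] (min_width=18, slack=1)
Line 5: ['lightbulb', 'early'] (min_width=15, slack=4)
Line 6: ['refreshing', 'dolphin'] (min_width=18, slack=1)
Line 7: ['segment', 'sun', 'curtain'] (min_width=19, slack=0)
Line 8: ['bed'] (min_width=3, slack=16)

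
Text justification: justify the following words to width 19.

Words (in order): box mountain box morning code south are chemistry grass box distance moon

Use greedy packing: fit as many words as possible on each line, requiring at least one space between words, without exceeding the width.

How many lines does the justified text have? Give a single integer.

Answer: 4

Derivation:
Line 1: ['box', 'mountain', 'box'] (min_width=16, slack=3)
Line 2: ['morning', 'code', 'south'] (min_width=18, slack=1)
Line 3: ['are', 'chemistry', 'grass'] (min_width=19, slack=0)
Line 4: ['box', 'distance', 'moon'] (min_width=17, slack=2)
Total lines: 4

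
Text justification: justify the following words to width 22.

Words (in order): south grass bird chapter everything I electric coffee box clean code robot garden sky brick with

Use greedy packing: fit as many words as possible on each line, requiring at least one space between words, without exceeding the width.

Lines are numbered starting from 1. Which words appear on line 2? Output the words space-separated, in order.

Answer: chapter everything I

Derivation:
Line 1: ['south', 'grass', 'bird'] (min_width=16, slack=6)
Line 2: ['chapter', 'everything', 'I'] (min_width=20, slack=2)
Line 3: ['electric', 'coffee', 'box'] (min_width=19, slack=3)
Line 4: ['clean', 'code', 'robot'] (min_width=16, slack=6)
Line 5: ['garden', 'sky', 'brick', 'with'] (min_width=21, slack=1)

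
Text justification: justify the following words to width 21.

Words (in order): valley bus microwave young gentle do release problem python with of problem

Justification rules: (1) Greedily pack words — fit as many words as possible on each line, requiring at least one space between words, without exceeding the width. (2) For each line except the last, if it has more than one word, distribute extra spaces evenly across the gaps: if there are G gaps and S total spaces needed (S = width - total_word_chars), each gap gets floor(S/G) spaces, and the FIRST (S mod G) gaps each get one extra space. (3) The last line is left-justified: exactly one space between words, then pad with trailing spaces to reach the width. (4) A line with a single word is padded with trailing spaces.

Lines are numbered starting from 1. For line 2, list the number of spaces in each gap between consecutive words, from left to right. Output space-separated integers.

Line 1: ['valley', 'bus', 'microwave'] (min_width=20, slack=1)
Line 2: ['young', 'gentle', 'do'] (min_width=15, slack=6)
Line 3: ['release', 'problem'] (min_width=15, slack=6)
Line 4: ['python', 'with', 'of'] (min_width=14, slack=7)
Line 5: ['problem'] (min_width=7, slack=14)

Answer: 4 4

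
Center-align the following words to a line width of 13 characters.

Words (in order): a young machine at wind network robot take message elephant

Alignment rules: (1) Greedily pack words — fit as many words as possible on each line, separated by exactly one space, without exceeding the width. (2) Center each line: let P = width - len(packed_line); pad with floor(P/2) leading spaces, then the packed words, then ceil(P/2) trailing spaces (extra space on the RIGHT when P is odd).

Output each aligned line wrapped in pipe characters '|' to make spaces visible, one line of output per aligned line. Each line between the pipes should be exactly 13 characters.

Line 1: ['a', 'young'] (min_width=7, slack=6)
Line 2: ['machine', 'at'] (min_width=10, slack=3)
Line 3: ['wind', 'network'] (min_width=12, slack=1)
Line 4: ['robot', 'take'] (min_width=10, slack=3)
Line 5: ['message'] (min_width=7, slack=6)
Line 6: ['elephant'] (min_width=8, slack=5)

Answer: |   a young   |
| machine at  |
|wind network |
| robot take  |
|   message   |
|  elephant   |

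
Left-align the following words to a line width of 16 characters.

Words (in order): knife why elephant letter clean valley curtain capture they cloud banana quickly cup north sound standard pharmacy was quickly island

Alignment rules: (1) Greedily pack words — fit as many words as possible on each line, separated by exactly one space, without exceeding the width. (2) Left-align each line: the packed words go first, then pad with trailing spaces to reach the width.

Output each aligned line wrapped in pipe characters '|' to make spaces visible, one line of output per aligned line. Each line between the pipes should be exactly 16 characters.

Answer: |knife why       |
|elephant letter |
|clean valley    |
|curtain capture |
|they cloud      |
|banana quickly  |
|cup north sound |
|standard        |
|pharmacy was    |
|quickly island  |

Derivation:
Line 1: ['knife', 'why'] (min_width=9, slack=7)
Line 2: ['elephant', 'letter'] (min_width=15, slack=1)
Line 3: ['clean', 'valley'] (min_width=12, slack=4)
Line 4: ['curtain', 'capture'] (min_width=15, slack=1)
Line 5: ['they', 'cloud'] (min_width=10, slack=6)
Line 6: ['banana', 'quickly'] (min_width=14, slack=2)
Line 7: ['cup', 'north', 'sound'] (min_width=15, slack=1)
Line 8: ['standard'] (min_width=8, slack=8)
Line 9: ['pharmacy', 'was'] (min_width=12, slack=4)
Line 10: ['quickly', 'island'] (min_width=14, slack=2)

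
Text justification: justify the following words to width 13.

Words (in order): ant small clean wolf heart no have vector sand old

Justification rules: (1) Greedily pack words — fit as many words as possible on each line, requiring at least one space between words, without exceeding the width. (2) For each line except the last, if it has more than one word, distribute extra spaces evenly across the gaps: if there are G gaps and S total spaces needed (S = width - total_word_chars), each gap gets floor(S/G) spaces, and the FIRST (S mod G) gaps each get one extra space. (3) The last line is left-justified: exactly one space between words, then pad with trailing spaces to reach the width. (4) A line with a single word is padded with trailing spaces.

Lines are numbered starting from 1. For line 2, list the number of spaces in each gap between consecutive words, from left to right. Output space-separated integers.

Line 1: ['ant', 'small'] (min_width=9, slack=4)
Line 2: ['clean', 'wolf'] (min_width=10, slack=3)
Line 3: ['heart', 'no', 'have'] (min_width=13, slack=0)
Line 4: ['vector', 'sand'] (min_width=11, slack=2)
Line 5: ['old'] (min_width=3, slack=10)

Answer: 4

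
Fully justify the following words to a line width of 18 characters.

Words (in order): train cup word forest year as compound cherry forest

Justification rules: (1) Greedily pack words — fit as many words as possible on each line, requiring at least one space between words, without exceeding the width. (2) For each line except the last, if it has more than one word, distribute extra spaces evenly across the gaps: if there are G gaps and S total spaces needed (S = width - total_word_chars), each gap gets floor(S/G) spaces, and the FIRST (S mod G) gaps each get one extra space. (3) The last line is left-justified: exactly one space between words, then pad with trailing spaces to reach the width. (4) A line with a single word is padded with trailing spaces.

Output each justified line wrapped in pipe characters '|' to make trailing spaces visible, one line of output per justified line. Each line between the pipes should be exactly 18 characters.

Answer: |train   cup   word|
|forest   year   as|
|compound    cherry|
|forest            |

Derivation:
Line 1: ['train', 'cup', 'word'] (min_width=14, slack=4)
Line 2: ['forest', 'year', 'as'] (min_width=14, slack=4)
Line 3: ['compound', 'cherry'] (min_width=15, slack=3)
Line 4: ['forest'] (min_width=6, slack=12)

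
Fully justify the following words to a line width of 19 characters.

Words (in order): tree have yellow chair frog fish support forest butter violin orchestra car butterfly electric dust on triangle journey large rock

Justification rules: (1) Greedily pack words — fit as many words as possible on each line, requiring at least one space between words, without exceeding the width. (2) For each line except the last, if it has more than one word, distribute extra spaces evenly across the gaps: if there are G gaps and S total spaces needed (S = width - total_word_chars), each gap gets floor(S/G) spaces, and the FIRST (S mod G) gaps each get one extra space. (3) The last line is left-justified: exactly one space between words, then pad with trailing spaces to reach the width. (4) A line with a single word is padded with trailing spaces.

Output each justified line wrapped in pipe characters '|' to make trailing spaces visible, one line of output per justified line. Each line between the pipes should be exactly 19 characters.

Line 1: ['tree', 'have', 'yellow'] (min_width=16, slack=3)
Line 2: ['chair', 'frog', 'fish'] (min_width=15, slack=4)
Line 3: ['support', 'forest'] (min_width=14, slack=5)
Line 4: ['butter', 'violin'] (min_width=13, slack=6)
Line 5: ['orchestra', 'car'] (min_width=13, slack=6)
Line 6: ['butterfly', 'electric'] (min_width=18, slack=1)
Line 7: ['dust', 'on', 'triangle'] (min_width=16, slack=3)
Line 8: ['journey', 'large', 'rock'] (min_width=18, slack=1)

Answer: |tree   have  yellow|
|chair   frog   fish|
|support      forest|
|butter       violin|
|orchestra       car|
|butterfly  electric|
|dust   on  triangle|
|journey large rock |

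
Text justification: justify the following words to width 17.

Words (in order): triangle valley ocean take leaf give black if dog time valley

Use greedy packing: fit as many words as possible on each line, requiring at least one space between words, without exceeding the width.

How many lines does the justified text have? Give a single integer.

Line 1: ['triangle', 'valley'] (min_width=15, slack=2)
Line 2: ['ocean', 'take', 'leaf'] (min_width=15, slack=2)
Line 3: ['give', 'black', 'if', 'dog'] (min_width=17, slack=0)
Line 4: ['time', 'valley'] (min_width=11, slack=6)
Total lines: 4

Answer: 4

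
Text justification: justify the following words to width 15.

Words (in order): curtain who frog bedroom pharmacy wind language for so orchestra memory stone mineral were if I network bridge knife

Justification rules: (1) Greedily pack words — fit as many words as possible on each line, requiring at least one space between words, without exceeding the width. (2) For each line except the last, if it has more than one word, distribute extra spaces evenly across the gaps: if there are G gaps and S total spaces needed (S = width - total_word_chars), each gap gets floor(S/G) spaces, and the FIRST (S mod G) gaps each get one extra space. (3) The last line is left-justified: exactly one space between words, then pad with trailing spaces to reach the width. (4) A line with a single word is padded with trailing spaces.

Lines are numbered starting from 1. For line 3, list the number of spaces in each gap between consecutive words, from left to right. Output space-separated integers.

Line 1: ['curtain', 'who'] (min_width=11, slack=4)
Line 2: ['frog', 'bedroom'] (min_width=12, slack=3)
Line 3: ['pharmacy', 'wind'] (min_width=13, slack=2)
Line 4: ['language', 'for', 'so'] (min_width=15, slack=0)
Line 5: ['orchestra'] (min_width=9, slack=6)
Line 6: ['memory', 'stone'] (min_width=12, slack=3)
Line 7: ['mineral', 'were', 'if'] (min_width=15, slack=0)
Line 8: ['I', 'network'] (min_width=9, slack=6)
Line 9: ['bridge', 'knife'] (min_width=12, slack=3)

Answer: 3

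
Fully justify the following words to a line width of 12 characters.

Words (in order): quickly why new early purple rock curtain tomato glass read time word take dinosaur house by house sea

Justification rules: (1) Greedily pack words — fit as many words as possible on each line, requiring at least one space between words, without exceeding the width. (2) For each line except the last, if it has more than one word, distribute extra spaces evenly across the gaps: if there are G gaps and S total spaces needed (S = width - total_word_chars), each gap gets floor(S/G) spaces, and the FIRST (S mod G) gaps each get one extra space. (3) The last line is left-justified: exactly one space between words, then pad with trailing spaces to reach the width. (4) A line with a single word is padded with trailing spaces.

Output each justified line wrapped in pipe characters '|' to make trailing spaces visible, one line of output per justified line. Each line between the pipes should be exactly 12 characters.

Answer: |quickly  why|
|new    early|
|purple  rock|
|curtain     |
|tomato glass|
|read    time|
|word    take|
|dinosaur    |
|house     by|
|house sea   |

Derivation:
Line 1: ['quickly', 'why'] (min_width=11, slack=1)
Line 2: ['new', 'early'] (min_width=9, slack=3)
Line 3: ['purple', 'rock'] (min_width=11, slack=1)
Line 4: ['curtain'] (min_width=7, slack=5)
Line 5: ['tomato', 'glass'] (min_width=12, slack=0)
Line 6: ['read', 'time'] (min_width=9, slack=3)
Line 7: ['word', 'take'] (min_width=9, slack=3)
Line 8: ['dinosaur'] (min_width=8, slack=4)
Line 9: ['house', 'by'] (min_width=8, slack=4)
Line 10: ['house', 'sea'] (min_width=9, slack=3)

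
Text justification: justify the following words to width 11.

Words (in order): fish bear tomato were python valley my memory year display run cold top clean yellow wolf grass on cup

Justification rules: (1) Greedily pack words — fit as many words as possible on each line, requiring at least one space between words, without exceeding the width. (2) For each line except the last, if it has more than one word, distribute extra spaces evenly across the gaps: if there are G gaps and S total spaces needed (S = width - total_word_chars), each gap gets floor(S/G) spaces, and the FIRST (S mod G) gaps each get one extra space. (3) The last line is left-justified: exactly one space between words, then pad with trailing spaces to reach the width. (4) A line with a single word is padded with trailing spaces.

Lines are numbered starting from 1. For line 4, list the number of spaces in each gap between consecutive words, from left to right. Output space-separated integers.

Line 1: ['fish', 'bear'] (min_width=9, slack=2)
Line 2: ['tomato', 'were'] (min_width=11, slack=0)
Line 3: ['python'] (min_width=6, slack=5)
Line 4: ['valley', 'my'] (min_width=9, slack=2)
Line 5: ['memory', 'year'] (min_width=11, slack=0)
Line 6: ['display', 'run'] (min_width=11, slack=0)
Line 7: ['cold', 'top'] (min_width=8, slack=3)
Line 8: ['clean'] (min_width=5, slack=6)
Line 9: ['yellow', 'wolf'] (min_width=11, slack=0)
Line 10: ['grass', 'on'] (min_width=8, slack=3)
Line 11: ['cup'] (min_width=3, slack=8)

Answer: 3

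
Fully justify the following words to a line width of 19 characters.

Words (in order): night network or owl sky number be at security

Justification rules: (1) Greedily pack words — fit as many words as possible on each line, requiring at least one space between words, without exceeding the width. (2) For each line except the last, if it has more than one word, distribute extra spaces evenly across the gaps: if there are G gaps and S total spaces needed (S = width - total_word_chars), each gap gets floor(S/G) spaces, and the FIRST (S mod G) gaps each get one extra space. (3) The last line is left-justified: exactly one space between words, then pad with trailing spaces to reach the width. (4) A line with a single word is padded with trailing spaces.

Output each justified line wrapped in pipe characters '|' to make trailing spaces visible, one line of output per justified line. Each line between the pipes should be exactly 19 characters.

Answer: |night   network  or|
|owl  sky  number be|
|at security        |

Derivation:
Line 1: ['night', 'network', 'or'] (min_width=16, slack=3)
Line 2: ['owl', 'sky', 'number', 'be'] (min_width=17, slack=2)
Line 3: ['at', 'security'] (min_width=11, slack=8)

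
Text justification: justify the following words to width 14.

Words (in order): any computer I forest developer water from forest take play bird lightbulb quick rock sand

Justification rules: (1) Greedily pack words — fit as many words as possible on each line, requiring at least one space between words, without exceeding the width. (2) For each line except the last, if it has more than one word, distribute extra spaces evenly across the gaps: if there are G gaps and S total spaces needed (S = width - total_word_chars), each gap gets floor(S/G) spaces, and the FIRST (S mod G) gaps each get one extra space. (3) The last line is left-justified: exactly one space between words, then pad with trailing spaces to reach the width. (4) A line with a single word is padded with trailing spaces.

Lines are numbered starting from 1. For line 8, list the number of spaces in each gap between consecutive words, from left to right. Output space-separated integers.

Answer: 5

Derivation:
Line 1: ['any', 'computer', 'I'] (min_width=14, slack=0)
Line 2: ['forest'] (min_width=6, slack=8)
Line 3: ['developer'] (min_width=9, slack=5)
Line 4: ['water', 'from'] (min_width=10, slack=4)
Line 5: ['forest', 'take'] (min_width=11, slack=3)
Line 6: ['play', 'bird'] (min_width=9, slack=5)
Line 7: ['lightbulb'] (min_width=9, slack=5)
Line 8: ['quick', 'rock'] (min_width=10, slack=4)
Line 9: ['sand'] (min_width=4, slack=10)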